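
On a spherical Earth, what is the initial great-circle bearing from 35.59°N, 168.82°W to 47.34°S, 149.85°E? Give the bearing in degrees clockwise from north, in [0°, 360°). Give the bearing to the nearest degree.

Δλ = 149.85 − -168.82 = 318.67°; wrapped into (−180°, 180°]: -41.33°.
θ = atan2( sin Δλ · cos φ₂ , cos φ₁ · sin φ₂ − sin φ₁ · cos φ₂ · cos Δλ )
  = atan2(-0.44751, -0.89416) = -153.413° → normalised to [0°, 360°): 206.587°.

207°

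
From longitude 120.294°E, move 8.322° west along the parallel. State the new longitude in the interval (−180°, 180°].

Start at +120.294°; shift −8.322° → +111.972°.
+111.972° already lies in (−180°, 180°].

111.972°E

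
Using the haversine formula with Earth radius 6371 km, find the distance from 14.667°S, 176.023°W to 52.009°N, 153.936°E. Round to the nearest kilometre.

7960 km

Δλ = 153.936 − -176.023 = 329.959°; wrapped into (−180°, 180°]: -30.041°.
Δφ = 52.009 − -14.667 = 66.676°.
a = sin²(Δφ/2) + cos φ₁ · cos φ₂ · sin²(Δλ/2) = 0.342031.
c = 2·atan2(√a, √(1−a)) = 1.24935 rad → d = 6371·c ≈ 7959.62 km.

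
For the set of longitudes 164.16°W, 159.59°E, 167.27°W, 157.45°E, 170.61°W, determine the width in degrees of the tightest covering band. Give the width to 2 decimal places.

38.39°

Sort the longitudes: -170.61°, -167.27°, -164.16°, +157.45°, +159.59°.
Eastward gaps between consecutive values (wrapping around): 3.34°, 3.11°, 321.61°, 2.14°, 29.80°.
Largest gap = 321.61° ⇒ minimal covering band is its complement: 360° − 321.61° = 38.39°.
Band runs from +157.45° eastward to -164.16°, crossing the antimeridian.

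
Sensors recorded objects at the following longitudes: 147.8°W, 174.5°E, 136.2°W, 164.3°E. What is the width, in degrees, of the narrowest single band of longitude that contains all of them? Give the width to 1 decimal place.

59.5°

Sort the longitudes: -147.8°, -136.2°, +164.3°, +174.5°.
Eastward gaps between consecutive values (wrapping around): 11.6°, 300.5°, 10.2°, 37.7°.
Largest gap = 300.5° ⇒ minimal covering band is its complement: 360° − 300.5° = 59.5°.
Band runs from +164.3° eastward to -136.2°, crossing the antimeridian.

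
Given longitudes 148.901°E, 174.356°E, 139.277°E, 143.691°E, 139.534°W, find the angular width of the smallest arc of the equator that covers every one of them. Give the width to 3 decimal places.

Sort the longitudes: -139.534°, +139.277°, +143.691°, +148.901°, +174.356°.
Eastward gaps between consecutive values (wrapping around): 278.811°, 4.414°, 5.210°, 25.455°, 46.110°.
Largest gap = 278.811° ⇒ minimal covering band is its complement: 360° − 278.811° = 81.189°.
Band runs from +139.277° eastward to -139.534°, crossing the antimeridian.

81.189°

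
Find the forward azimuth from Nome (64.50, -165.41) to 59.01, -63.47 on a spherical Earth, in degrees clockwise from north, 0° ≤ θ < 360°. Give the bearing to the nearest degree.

47°

Δλ = -63.47 − -165.41 = 101.94°.
θ = atan2( sin Δλ · cos φ₂ , cos φ₁ · sin φ₂ − sin φ₁ · cos φ₂ · cos Δλ )
  = atan2(0.50375, 0.46521) = 47.278° → normalised to [0°, 360°): 47.278°.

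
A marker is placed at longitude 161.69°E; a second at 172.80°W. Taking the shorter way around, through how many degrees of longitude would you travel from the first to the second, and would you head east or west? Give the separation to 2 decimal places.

Raw difference: -172.80 − 161.69 = -334.49°.
Normalise into (−180°, 180°]: -334.49° + 360° = 25.51°.
Positive ⇒ the second point lies to the east; separation 25.51°.

25.51° east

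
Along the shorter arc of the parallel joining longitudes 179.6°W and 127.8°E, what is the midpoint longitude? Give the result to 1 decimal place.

Signed shortest Δλ from -179.6° to +127.8° is -52.6°.
Midpoint longitude = -179.6° + (-52.6°)/2 = -179.6° − 26.3° = -205.9°.
Normalise into (−180°, 180°]: +154.1°.
(The naïve average (-179.6 + +127.8)/2 = -25.9° is on the wrong side of the globe.)

154.1°E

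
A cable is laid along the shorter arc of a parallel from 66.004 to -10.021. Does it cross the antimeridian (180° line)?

No

Signed shortest Δλ = ((-10.021 − 66.004 + 180) mod 360) − 180 = -76.025°.
Going west by 76.025° from +66.004° reaches -10.021° without touching 180°.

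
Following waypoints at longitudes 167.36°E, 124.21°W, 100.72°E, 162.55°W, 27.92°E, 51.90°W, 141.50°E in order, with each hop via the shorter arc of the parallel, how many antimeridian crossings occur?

Leg 1: +167.36° → -124.21°, shortest Δλ = 68.43° (east) — crosses 180°.
Leg 2: -124.21° → +100.72°, shortest Δλ = -135.07° (west) — crosses 180°.
Leg 3: +100.72° → -162.55°, shortest Δλ = 96.73° (east) — crosses 180°.
Leg 4: -162.55° → +27.92°, shortest Δλ = -169.53° (west) — crosses 180°.
Leg 5: +27.92° → -51.90°, shortest Δλ = -79.82° (west) — does not cross 180°.
Leg 6: -51.90° → +141.50°, shortest Δλ = -166.6° (west) — crosses 180°.
Total crossings: 5.

5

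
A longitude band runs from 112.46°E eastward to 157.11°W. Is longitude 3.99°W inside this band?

Band width going east from +112.46° to -157.11°: ((-157.11 − 112.46) mod 360) = 90.43°.
Offset of -3.99° east of the west edge: ((-3.99 − 112.46) mod 360) = 243.55°.
243.55° > 90.43° ⇒ outside.

No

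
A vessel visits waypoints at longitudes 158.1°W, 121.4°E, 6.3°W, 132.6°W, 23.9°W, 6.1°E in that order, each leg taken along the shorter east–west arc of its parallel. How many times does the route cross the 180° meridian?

1

Leg 1: -158.1° → +121.4°, shortest Δλ = -80.5° (west) — crosses 180°.
Leg 2: +121.4° → -6.3°, shortest Δλ = -127.7° (west) — does not cross 180°.
Leg 3: -6.3° → -132.6°, shortest Δλ = -126.3° (west) — does not cross 180°.
Leg 4: -132.6° → -23.9°, shortest Δλ = 108.7° (east) — does not cross 180°.
Leg 5: -23.9° → +6.1°, shortest Δλ = 30.0° (east) — does not cross 180°.
Total crossings: 1.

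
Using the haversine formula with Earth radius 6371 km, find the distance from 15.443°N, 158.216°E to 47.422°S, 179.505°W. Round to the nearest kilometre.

7334 km

Δλ = -179.505 − 158.216 = -337.721°; wrapped into (−180°, 180°]: 22.279°.
Δφ = -47.422 − 15.443 = -62.865°.
a = sin²(Δφ/2) + cos φ₁ · cos φ₂ · sin²(Δλ/2) = 0.296298.
c = 2·atan2(√a, √(1−a)) = 1.15119 rad → d = 6371·c ≈ 7334.21 km.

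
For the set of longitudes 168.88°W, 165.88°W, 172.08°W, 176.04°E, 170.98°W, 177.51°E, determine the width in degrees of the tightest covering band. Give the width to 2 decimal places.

18.08°

Sort the longitudes: -172.08°, -170.98°, -168.88°, -165.88°, +176.04°, +177.51°.
Eastward gaps between consecutive values (wrapping around): 1.10°, 2.10°, 3.00°, 341.92°, 1.47°, 10.41°.
Largest gap = 341.92° ⇒ minimal covering band is its complement: 360° − 341.92° = 18.08°.
Band runs from +176.04° eastward to -165.88°, crossing the antimeridian.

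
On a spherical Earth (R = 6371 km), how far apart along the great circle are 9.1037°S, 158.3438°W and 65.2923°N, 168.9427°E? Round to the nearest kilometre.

8702 km

Δλ = 168.9427 − -158.3438 = 327.2865°; wrapped into (−180°, 180°]: -32.7135°.
Δφ = 65.2923 − -9.1037 = 74.3960°.
a = sin²(Δφ/2) + cos φ₁ · cos φ₂ · sin²(Δλ/2) = 0.398239.
c = 2·atan2(√a, √(1−a)) = 1.36584 rad → d = 6371·c ≈ 8701.78 km.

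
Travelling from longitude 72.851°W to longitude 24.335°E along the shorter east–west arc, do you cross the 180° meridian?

Signed shortest Δλ = ((24.335 − -72.851 + 180) mod 360) − 180 = 97.186°.
Going east by 97.186° from -72.851° reaches +24.335° without touching 180°.

No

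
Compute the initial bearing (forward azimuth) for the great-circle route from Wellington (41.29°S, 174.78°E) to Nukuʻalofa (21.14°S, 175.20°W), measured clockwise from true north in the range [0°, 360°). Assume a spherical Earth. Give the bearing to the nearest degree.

26°

Δλ = -175.20 − 174.78 = -349.98°; wrapped into (−180°, 180°]: 10.02°.
θ = atan2( sin Δλ · cos φ₂ , cos φ₁ · sin φ₂ − sin φ₁ · cos φ₂ · cos Δλ )
  = atan2(0.16228, 0.33509) = 25.841° → normalised to [0°, 360°): 25.841°.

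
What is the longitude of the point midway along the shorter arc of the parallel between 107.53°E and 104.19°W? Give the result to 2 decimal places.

Signed shortest Δλ from +107.53° to -104.19° is +148.28°.
Midpoint longitude = +107.53° + (+148.28°)/2 = +107.53° + 74.14° = +181.67°.
Normalise into (−180°, 180°]: -178.33°.
(The naïve average (+107.53 + -104.19)/2 = 1.67° is on the wrong side of the globe.)

178.33°W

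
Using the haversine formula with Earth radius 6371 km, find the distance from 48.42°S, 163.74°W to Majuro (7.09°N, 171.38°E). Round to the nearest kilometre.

6634 km

Δλ = 171.38 − -163.74 = 335.12°; wrapped into (−180°, 180°]: -24.88°.
Δφ = 7.09 − -48.42 = 55.51°.
a = sin²(Δφ/2) + cos φ₁ · cos φ₂ · sin²(Δλ/2) = 0.247430.
c = 2·atan2(√a, √(1−a)) = 1.04125 rad → d = 6371·c ≈ 6633.82 km.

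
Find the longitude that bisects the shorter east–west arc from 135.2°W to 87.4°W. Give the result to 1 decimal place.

Signed shortest Δλ from -135.2° to -87.4° is +47.8°.
Midpoint longitude = -135.2° + (+47.8°)/2 = -135.2° + 23.9° = -111.3°.

111.3°W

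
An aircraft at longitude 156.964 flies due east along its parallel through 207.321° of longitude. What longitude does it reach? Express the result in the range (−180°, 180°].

Start at +156.964°; shift +207.321° → +364.285°.
+364.285° lies outside (−180°, 180°]; subtract 360° → +4.285°.

+4.285°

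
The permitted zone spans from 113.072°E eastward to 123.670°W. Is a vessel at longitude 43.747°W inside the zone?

No

Band width going east from +113.072° to -123.670°: ((-123.670 − 113.072) mod 360) = 123.258°.
Offset of -43.747° east of the west edge: ((-43.747 − 113.072) mod 360) = 203.181°.
203.181° > 123.258° ⇒ outside.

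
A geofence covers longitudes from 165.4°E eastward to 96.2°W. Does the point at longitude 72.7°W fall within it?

Band width going east from +165.4° to -96.2°: ((-96.2 − 165.4) mod 360) = 98.4°.
Offset of -72.7° east of the west edge: ((-72.7 − 165.4) mod 360) = 121.9°.
121.9° > 98.4° ⇒ outside.

No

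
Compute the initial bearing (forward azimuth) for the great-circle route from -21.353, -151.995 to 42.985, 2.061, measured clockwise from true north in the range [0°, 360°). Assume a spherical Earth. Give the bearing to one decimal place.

39.0°

Δλ = 2.061 − -151.995 = 154.056°.
θ = atan2( sin Δλ · cos φ₂ , cos φ₁ · sin φ₂ − sin φ₁ · cos φ₂ · cos Δλ )
  = atan2(0.32004, 0.39549) = 38.981° → normalised to [0°, 360°): 38.981°.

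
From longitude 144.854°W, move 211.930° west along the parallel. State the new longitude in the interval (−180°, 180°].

3.216°E

Start at -144.854°; shift −211.930° → -356.784°.
-356.784° lies outside (−180°, 180°]; add 360° → +3.216°.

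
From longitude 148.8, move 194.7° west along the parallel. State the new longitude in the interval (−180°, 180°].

-45.9°

Start at +148.8°; shift −194.7° → -45.9°.
-45.9° already lies in (−180°, 180°].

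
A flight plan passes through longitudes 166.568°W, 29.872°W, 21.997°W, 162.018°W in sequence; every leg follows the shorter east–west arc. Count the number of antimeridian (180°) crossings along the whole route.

0

Leg 1: -166.568° → -29.872°, shortest Δλ = 136.696° (east) — does not cross 180°.
Leg 2: -29.872° → -21.997°, shortest Δλ = 7.875° (east) — does not cross 180°.
Leg 3: -21.997° → -162.018°, shortest Δλ = -140.021° (west) — does not cross 180°.
Total crossings: 0.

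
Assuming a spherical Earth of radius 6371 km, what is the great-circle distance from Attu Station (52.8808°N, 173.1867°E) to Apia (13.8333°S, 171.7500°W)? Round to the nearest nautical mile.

Δλ = -171.7500 − 173.1867 = -344.9367°; wrapped into (−180°, 180°]: 15.0633°.
Δφ = -13.8333 − 52.8808 = -66.7141°.
a = sin²(Δφ/2) + cos φ₁ · cos φ₂ · sin²(Δλ/2) = 0.312407.
c = 2·atan2(√a, √(1−a)) = 1.18620 rad → d = 6371·c ≈ 7557.28 km ≈ 4080.60 nmi.

4081 nmi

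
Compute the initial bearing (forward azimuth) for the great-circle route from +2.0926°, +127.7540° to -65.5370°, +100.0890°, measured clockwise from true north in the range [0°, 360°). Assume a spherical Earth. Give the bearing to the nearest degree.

192°

Δλ = 100.0890 − 127.7540 = -27.6650°.
θ = atan2( sin Δλ · cos φ₂ , cos φ₁ · sin φ₂ − sin φ₁ · cos φ₂ · cos Δλ )
  = atan2(-0.19227, -0.92301) = -168.233° → normalised to [0°, 360°): 191.767°.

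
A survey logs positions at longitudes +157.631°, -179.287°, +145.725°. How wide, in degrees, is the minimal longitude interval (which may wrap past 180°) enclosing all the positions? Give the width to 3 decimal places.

Sort the longitudes: -179.287°, +145.725°, +157.631°.
Eastward gaps between consecutive values (wrapping around): 325.012°, 11.906°, 23.082°.
Largest gap = 325.012° ⇒ minimal covering band is its complement: 360° − 325.012° = 34.988°.
Band runs from +145.725° eastward to -179.287°, crossing the antimeridian.

34.988°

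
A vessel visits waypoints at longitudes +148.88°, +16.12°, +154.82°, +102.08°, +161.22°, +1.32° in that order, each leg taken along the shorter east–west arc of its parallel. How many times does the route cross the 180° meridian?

Leg 1: +148.88° → +16.12°, shortest Δλ = -132.76° (west) — does not cross 180°.
Leg 2: +16.12° → +154.82°, shortest Δλ = 138.7° (east) — does not cross 180°.
Leg 3: +154.82° → +102.08°, shortest Δλ = -52.74° (west) — does not cross 180°.
Leg 4: +102.08° → +161.22°, shortest Δλ = 59.14° (east) — does not cross 180°.
Leg 5: +161.22° → +1.32°, shortest Δλ = -159.9° (west) — does not cross 180°.
Total crossings: 0.

0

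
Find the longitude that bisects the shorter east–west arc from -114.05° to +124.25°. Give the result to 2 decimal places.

-174.90°

Signed shortest Δλ from -114.05° to +124.25° is -121.70°.
Midpoint longitude = -114.05° + (-121.70°)/2 = -114.05° − 60.85° = -174.90°.
(The naïve average (-114.05 + +124.25)/2 = 5.1° is on the wrong side of the globe.)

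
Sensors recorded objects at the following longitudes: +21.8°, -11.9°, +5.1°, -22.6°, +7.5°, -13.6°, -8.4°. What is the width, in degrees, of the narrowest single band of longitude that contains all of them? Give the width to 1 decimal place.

44.4°

Sort the longitudes: -22.6°, -13.6°, -11.9°, -8.4°, +5.1°, +7.5°, +21.8°.
Eastward gaps between consecutive values (wrapping around): 9.0°, 1.7°, 3.5°, 13.5°, 2.4°, 14.3°, 315.6°.
Largest gap = 315.6° ⇒ minimal covering band is its complement: 360° − 315.6° = 44.4°.
Band runs from -22.6° eastward to +21.8°.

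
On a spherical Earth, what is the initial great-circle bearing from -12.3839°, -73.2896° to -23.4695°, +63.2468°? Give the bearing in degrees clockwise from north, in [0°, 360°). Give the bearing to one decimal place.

Δλ = 63.2468 − -73.2896 = 136.5364°.
θ = atan2( sin Δλ · cos φ₂ , cos φ₁ · sin φ₂ − sin φ₁ · cos φ₂ · cos Δλ )
  = atan2(0.63099, -0.53178) = 130.123° → normalised to [0°, 360°): 130.123°.

130.1°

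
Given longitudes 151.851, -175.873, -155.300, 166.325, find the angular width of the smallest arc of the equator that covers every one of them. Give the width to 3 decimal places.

52.849°

Sort the longitudes: -175.873°, -155.300°, +151.851°, +166.325°.
Eastward gaps between consecutive values (wrapping around): 20.573°, 307.151°, 14.474°, 17.802°.
Largest gap = 307.151° ⇒ minimal covering band is its complement: 360° − 307.151° = 52.849°.
Band runs from +151.851° eastward to -155.300°, crossing the antimeridian.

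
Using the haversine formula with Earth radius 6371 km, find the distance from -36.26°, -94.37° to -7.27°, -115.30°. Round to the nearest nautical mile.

2085 nmi

Δλ = -115.30 − -94.37 = -20.93°.
Δφ = -7.27 − -36.26 = 28.99°.
a = sin²(Δφ/2) + cos φ₁ · cos φ₂ · sin²(Δλ/2) = 0.089036.
c = 2·atan2(√a, √(1−a)) = 0.60601 rad → d = 6371·c ≈ 3860.88 km ≈ 2084.71 nmi.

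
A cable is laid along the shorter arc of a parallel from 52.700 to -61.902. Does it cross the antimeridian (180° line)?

No

Signed shortest Δλ = ((-61.902 − 52.700 + 180) mod 360) − 180 = -114.602°.
Going west by 114.602° from +52.700° reaches -61.902° without touching 180°.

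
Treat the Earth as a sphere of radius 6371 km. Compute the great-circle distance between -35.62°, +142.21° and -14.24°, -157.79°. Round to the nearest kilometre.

Δλ = -157.79 − 142.21 = -300.00°; wrapped into (−180°, 180°]: 60.00°.
Δφ = -14.24 − -35.62 = 21.38°.
a = sin²(Δφ/2) + cos φ₁ · cos φ₂ · sin²(Δλ/2) = 0.231389.
c = 2·atan2(√a, √(1−a)) = 1.00366 rad → d = 6371·c ≈ 6394.29 km.

6394 km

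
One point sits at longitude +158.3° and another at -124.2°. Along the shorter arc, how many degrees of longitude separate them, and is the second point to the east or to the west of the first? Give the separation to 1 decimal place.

77.5° east

Raw difference: -124.2 − 158.3 = -282.5°.
Normalise into (−180°, 180°]: -282.5° + 360° = 77.5°.
Positive ⇒ the second point lies to the east; separation 77.5°.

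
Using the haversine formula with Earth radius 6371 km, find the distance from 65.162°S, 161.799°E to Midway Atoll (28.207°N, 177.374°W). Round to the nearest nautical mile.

Δλ = -177.374 − 161.799 = -339.173°; wrapped into (−180°, 180°]: 20.827°.
Δφ = 28.207 − -65.162 = 93.369°.
a = sin²(Δφ/2) + cos φ₁ · cos φ₂ · sin²(Δλ/2) = 0.541477.
c = 2·atan2(√a, √(1−a)) = 1.65385 rad → d = 6371·c ≈ 10536.65 km ≈ 5689.34 nmi.

5689 nmi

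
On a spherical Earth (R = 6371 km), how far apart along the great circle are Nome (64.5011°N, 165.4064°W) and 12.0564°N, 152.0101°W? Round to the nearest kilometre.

5923 km

Δλ = -152.0101 − -165.4064 = 13.3963°.
Δφ = 12.0564 − 64.5011 = -52.4447°.
a = sin²(Δφ/2) + cos φ₁ · cos φ₂ · sin²(Δλ/2) = 0.200964.
c = 2·atan2(√a, √(1−a)) = 0.92970 rad → d = 6371·c ≈ 5923.14 km.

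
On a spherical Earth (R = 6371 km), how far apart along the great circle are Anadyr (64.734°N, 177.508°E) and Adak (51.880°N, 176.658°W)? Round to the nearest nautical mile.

793 nmi

Δλ = -176.658 − 177.508 = -354.166°; wrapped into (−180°, 180°]: 5.834°.
Δφ = 51.880 − 64.734 = -12.854°.
a = sin²(Δφ/2) + cos φ₁ · cos φ₂ · sin²(Δλ/2) = 0.013212.
c = 2·atan2(√a, √(1−a)) = 0.23040 rad → d = 6371·c ≈ 1467.87 km ≈ 792.59 nmi.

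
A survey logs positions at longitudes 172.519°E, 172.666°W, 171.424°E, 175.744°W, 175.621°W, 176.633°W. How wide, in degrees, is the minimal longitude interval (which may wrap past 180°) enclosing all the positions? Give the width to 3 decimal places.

Sort the longitudes: -176.633°, -175.744°, -175.621°, -172.666°, +171.424°, +172.519°.
Eastward gaps between consecutive values (wrapping around): 0.889°, 0.123°, 2.955°, 344.090°, 1.095°, 10.848°.
Largest gap = 344.090° ⇒ minimal covering band is its complement: 360° − 344.090° = 15.910°.
Band runs from +171.424° eastward to -172.666°, crossing the antimeridian.

15.910°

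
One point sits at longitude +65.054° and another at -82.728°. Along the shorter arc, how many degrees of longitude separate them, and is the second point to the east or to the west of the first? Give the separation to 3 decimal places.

Raw difference: -82.728 − 65.054 = -147.782°.
Normalise into (−180°, 180°]: -147.782° stays -147.782°.
Negative ⇒ the second point lies to the west; separation 147.782°.

147.782° west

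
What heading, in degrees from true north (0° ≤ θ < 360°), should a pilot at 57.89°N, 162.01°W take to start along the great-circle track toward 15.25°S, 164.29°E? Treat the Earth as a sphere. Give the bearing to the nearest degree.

213°

Δλ = 164.29 − -162.01 = 326.30°; wrapped into (−180°, 180°]: -33.70°.
θ = atan2( sin Δλ · cos φ₂ , cos φ₁ · sin φ₂ − sin φ₁ · cos φ₂ · cos Δλ )
  = atan2(-0.53531, -0.81969) = -146.853° → normalised to [0°, 360°): 213.147°.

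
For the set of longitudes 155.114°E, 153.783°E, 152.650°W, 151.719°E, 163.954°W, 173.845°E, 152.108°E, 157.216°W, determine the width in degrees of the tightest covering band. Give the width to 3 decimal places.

55.631°

Sort the longitudes: -163.954°, -157.216°, -152.650°, +151.719°, +152.108°, +153.783°, +155.114°, +173.845°.
Eastward gaps between consecutive values (wrapping around): 6.738°, 4.566°, 304.369°, 0.389°, 1.675°, 1.331°, 18.731°, 22.201°.
Largest gap = 304.369° ⇒ minimal covering band is its complement: 360° − 304.369° = 55.631°.
Band runs from +151.719° eastward to -152.650°, crossing the antimeridian.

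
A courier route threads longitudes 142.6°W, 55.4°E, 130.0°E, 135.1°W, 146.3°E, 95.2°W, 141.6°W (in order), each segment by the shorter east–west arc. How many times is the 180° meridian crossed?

4

Leg 1: -142.6° → +55.4°, shortest Δλ = -162.0° (west) — crosses 180°.
Leg 2: +55.4° → +130.0°, shortest Δλ = 74.6° (east) — does not cross 180°.
Leg 3: +130.0° → -135.1°, shortest Δλ = 94.9° (east) — crosses 180°.
Leg 4: -135.1° → +146.3°, shortest Δλ = -78.6° (west) — crosses 180°.
Leg 5: +146.3° → -95.2°, shortest Δλ = 118.5° (east) — crosses 180°.
Leg 6: -95.2° → -141.6°, shortest Δλ = -46.4° (west) — does not cross 180°.
Total crossings: 4.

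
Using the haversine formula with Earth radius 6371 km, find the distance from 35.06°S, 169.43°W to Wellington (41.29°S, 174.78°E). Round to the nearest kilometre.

Δλ = 174.78 − -169.43 = 344.21°; wrapped into (−180°, 180°]: -15.79°.
Δφ = -41.29 − -35.06 = -6.23°.
a = sin²(Δφ/2) + cos φ₁ · cos φ₂ · sin²(Δλ/2) = 0.014557.
c = 2·atan2(√a, √(1−a)) = 0.24189 rad → d = 6371·c ≈ 1541.11 km.

1541 km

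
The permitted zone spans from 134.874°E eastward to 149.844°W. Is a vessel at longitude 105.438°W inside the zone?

Band width going east from +134.874° to -149.844°: ((-149.844 − 134.874) mod 360) = 75.282°.
Offset of -105.438° east of the west edge: ((-105.438 − 134.874) mod 360) = 119.688°.
119.688° > 75.282° ⇒ outside.

No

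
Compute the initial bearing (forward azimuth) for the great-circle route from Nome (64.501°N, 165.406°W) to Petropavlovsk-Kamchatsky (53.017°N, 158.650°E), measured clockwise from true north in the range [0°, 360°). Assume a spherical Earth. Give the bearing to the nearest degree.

Δλ = 158.650 − -165.406 = 324.056°; wrapped into (−180°, 180°]: -35.944°.
θ = atan2( sin Δλ · cos φ₂ , cos φ₁ · sin φ₂ − sin φ₁ · cos φ₂ · cos Δλ )
  = atan2(-0.35312, -0.09571) = -105.164° → normalised to [0°, 360°): 254.836°.

255°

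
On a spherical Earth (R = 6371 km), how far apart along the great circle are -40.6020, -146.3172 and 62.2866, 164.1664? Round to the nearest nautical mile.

6622 nmi

Δλ = 164.1664 − -146.3172 = 310.4836°; wrapped into (−180°, 180°]: -49.5164°.
Δφ = 62.2866 − -40.6020 = 102.8886°.
a = sin²(Δφ/2) + cos φ₁ · cos φ₂ · sin²(Δλ/2) = 0.673454.
c = 2·atan2(√a, √(1−a)) = 1.92507 rad → d = 6371·c ≈ 12264.62 km ≈ 6622.36 nmi.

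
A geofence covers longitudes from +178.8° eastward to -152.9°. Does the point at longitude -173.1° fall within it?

Band width going east from +178.8° to -152.9°: ((-152.9 − 178.8) mod 360) = 28.3°.
Offset of -173.1° east of the west edge: ((-173.1 − 178.8) mod 360) = 8.1°.
8.1° ≤ 28.3° ⇒ inside.

Yes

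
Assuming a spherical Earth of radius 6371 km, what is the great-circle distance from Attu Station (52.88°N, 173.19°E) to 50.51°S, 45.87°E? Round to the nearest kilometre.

16457 km

Δλ = 45.87 − 173.19 = -127.32°.
Δφ = -50.51 − 52.88 = -103.39°.
a = sin²(Δφ/2) + cos φ₁ · cos φ₂ · sin²(Δλ/2) = 0.924018.
c = 2·atan2(√a, √(1−a)) = 2.58306 rad → d = 6371·c ≈ 16456.71 km.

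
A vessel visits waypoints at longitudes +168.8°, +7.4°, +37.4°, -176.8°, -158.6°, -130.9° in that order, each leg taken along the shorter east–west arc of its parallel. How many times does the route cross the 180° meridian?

1

Leg 1: +168.8° → +7.4°, shortest Δλ = -161.4° (west) — does not cross 180°.
Leg 2: +7.4° → +37.4°, shortest Δλ = 30.0° (east) — does not cross 180°.
Leg 3: +37.4° → -176.8°, shortest Δλ = 145.8° (east) — crosses 180°.
Leg 4: -176.8° → -158.6°, shortest Δλ = 18.2° (east) — does not cross 180°.
Leg 5: -158.6° → -130.9°, shortest Δλ = 27.7° (east) — does not cross 180°.
Total crossings: 1.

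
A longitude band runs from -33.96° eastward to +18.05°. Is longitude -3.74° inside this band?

Yes

Band width going east from -33.96° to +18.05°: ((18.05 − -33.96) mod 360) = 52.01°.
Offset of -3.74° east of the west edge: ((-3.74 − -33.96) mod 360) = 30.22°.
30.22° ≤ 52.01° ⇒ inside.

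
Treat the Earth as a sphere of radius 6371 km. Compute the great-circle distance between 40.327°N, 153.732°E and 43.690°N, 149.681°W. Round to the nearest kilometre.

Δλ = -149.681 − 153.732 = -303.413°; wrapped into (−180°, 180°]: 56.587°.
Δφ = 43.690 − 40.327 = 3.363°.
a = sin²(Δφ/2) + cos φ₁ · cos φ₂ · sin²(Δλ/2) = 0.124709.
c = 2·atan2(√a, √(1−a)) = 0.72185 rad → d = 6371·c ≈ 4598.93 km.

4599 km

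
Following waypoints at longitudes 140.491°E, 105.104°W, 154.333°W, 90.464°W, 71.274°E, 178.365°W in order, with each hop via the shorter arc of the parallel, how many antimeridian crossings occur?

2

Leg 1: +140.491° → -105.104°, shortest Δλ = 114.405° (east) — crosses 180°.
Leg 2: -105.104° → -154.333°, shortest Δλ = -49.229° (west) — does not cross 180°.
Leg 3: -154.333° → -90.464°, shortest Δλ = 63.869° (east) — does not cross 180°.
Leg 4: -90.464° → +71.274°, shortest Δλ = 161.738° (east) — does not cross 180°.
Leg 5: +71.274° → -178.365°, shortest Δλ = 110.361° (east) — crosses 180°.
Total crossings: 2.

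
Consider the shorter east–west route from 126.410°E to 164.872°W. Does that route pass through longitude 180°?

Naïve |-164.872 − 126.410| = 291.282° > 180°, so the shorter arc goes the other way round — across 180°.
Signed shortest Δλ = ((-164.872 − 126.410 + 180) mod 360) − 180 = 68.718°.
Going east by 68.718° from +126.410° passes through 180° before reaching -164.872°.

Yes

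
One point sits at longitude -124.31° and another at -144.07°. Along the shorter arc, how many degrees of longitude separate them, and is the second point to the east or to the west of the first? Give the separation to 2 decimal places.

Raw difference: -144.07 − -124.31 = -19.76°.
Normalise into (−180°, 180°]: -19.76° stays -19.76°.
Negative ⇒ the second point lies to the west; separation 19.76°.

19.76° west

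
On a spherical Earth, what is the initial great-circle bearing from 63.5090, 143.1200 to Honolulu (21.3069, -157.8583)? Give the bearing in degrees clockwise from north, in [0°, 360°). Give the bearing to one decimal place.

108.5°

Δλ = -157.8583 − 143.1200 = -300.9783°; wrapped into (−180°, 180°]: 59.0217°.
θ = atan2( sin Δλ · cos φ₂ , cos φ₁ · sin φ₂ − sin φ₁ · cos φ₂ · cos Δλ )
  = atan2(0.79876, -0.26710) = 108.490° → normalised to [0°, 360°): 108.490°.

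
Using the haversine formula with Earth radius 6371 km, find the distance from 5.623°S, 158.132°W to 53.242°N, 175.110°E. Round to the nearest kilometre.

7010 km

Δλ = 175.110 − -158.132 = 333.242°; wrapped into (−180°, 180°]: -26.758°.
Δφ = 53.242 − -5.623 = 58.865°.
a = sin²(Δφ/2) + cos φ₁ · cos φ₂ · sin²(Δλ/2) = 0.273359.
c = 2·atan2(√a, √(1−a)) = 1.10035 rad → d = 6371·c ≈ 7010.35 km.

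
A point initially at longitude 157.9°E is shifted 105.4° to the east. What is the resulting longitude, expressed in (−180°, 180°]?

96.7°W

Start at +157.9°; shift +105.4° → +263.3°.
+263.3° lies outside (−180°, 180°]; subtract 360° → -96.7°.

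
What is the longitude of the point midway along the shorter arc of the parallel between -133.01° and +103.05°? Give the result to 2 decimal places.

+165.02°

Signed shortest Δλ from -133.01° to +103.05° is -123.94°.
Midpoint longitude = -133.01° + (-123.94°)/2 = -133.01° − 61.97° = -194.98°.
Normalise into (−180°, 180°]: +165.02°.
(The naïve average (-133.01 + +103.05)/2 = -14.98° is on the wrong side of the globe.)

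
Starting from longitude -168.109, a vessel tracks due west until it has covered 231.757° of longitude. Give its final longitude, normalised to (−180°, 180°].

Start at -168.109°; shift −231.757° → -399.866°.
-399.866° lies outside (−180°, 180°]; add 360° → -39.866°.

-39.866°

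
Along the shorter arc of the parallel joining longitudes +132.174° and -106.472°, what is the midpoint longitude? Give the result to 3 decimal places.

-167.149°

Signed shortest Δλ from +132.174° to -106.472° is +121.354°.
Midpoint longitude = +132.174° + (+121.354°)/2 = +132.174° + 60.677° = +192.851°.
Normalise into (−180°, 180°]: -167.149°.
(The naïve average (+132.174 + -106.472)/2 = 12.851° is on the wrong side of the globe.)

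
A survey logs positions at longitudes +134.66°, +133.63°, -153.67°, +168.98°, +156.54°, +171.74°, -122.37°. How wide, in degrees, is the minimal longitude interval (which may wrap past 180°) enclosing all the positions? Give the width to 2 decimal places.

Sort the longitudes: -153.67°, -122.37°, +133.63°, +134.66°, +156.54°, +168.98°, +171.74°.
Eastward gaps between consecutive values (wrapping around): 31.30°, 256.00°, 1.03°, 21.88°, 12.44°, 2.76°, 34.59°.
Largest gap = 256.00° ⇒ minimal covering band is its complement: 360° − 256.00° = 104.00°.
Band runs from +133.63° eastward to -122.37°, crossing the antimeridian.

104.00°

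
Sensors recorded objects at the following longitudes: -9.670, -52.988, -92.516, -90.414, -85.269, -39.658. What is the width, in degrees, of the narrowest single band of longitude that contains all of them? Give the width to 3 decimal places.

Sort the longitudes: -92.516°, -90.414°, -85.269°, -52.988°, -39.658°, -9.670°.
Eastward gaps between consecutive values (wrapping around): 2.102°, 5.145°, 32.281°, 13.330°, 29.988°, 277.154°.
Largest gap = 277.154° ⇒ minimal covering band is its complement: 360° − 277.154° = 82.846°.
Band runs from -92.516° eastward to -9.670°.

82.846°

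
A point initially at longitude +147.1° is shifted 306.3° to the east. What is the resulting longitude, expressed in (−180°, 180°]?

Start at +147.1°; shift +306.3° → +453.4°.
+453.4° lies outside (−180°, 180°]; subtract 360° → +93.4°.

+93.4°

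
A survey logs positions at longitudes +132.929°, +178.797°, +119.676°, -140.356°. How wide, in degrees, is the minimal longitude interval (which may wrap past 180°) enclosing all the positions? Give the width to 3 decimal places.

Sort the longitudes: -140.356°, +119.676°, +132.929°, +178.797°.
Eastward gaps between consecutive values (wrapping around): 260.032°, 13.253°, 45.868°, 40.847°.
Largest gap = 260.032° ⇒ minimal covering band is its complement: 360° − 260.032° = 99.968°.
Band runs from +119.676° eastward to -140.356°, crossing the antimeridian.

99.968°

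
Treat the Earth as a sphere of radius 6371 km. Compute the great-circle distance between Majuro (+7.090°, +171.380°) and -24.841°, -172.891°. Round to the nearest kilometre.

3938 km

Δλ = -172.891 − 171.380 = -344.271°; wrapped into (−180°, 180°]: 15.729°.
Δφ = -24.841 − 7.090 = -31.931°.
a = sin²(Δφ/2) + cos φ₁ · cos φ₂ · sin²(Δλ/2) = 0.092518.
c = 2·atan2(√a, √(1−a)) = 0.61813 rad → d = 6371·c ≈ 3938.09 km.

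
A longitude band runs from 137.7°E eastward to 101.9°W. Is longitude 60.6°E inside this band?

Band width going east from +137.7° to -101.9°: ((-101.9 − 137.7) mod 360) = 120.4°.
Offset of +60.6° east of the west edge: ((60.6 − 137.7) mod 360) = 282.9°.
282.9° > 120.4° ⇒ outside.

No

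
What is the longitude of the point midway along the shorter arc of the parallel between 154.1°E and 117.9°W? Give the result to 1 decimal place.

Signed shortest Δλ from +154.1° to -117.9° is +88.0°.
Midpoint longitude = +154.1° + (+88.0°)/2 = +154.1° + 44.0° = +198.1°.
Normalise into (−180°, 180°]: -161.9°.
(The naïve average (+154.1 + -117.9)/2 = 18.1° is on the wrong side of the globe.)

161.9°W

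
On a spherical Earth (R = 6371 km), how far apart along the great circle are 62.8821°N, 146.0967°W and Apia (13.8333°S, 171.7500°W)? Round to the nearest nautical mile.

4759 nmi

Δλ = -171.7500 − -146.0967 = -25.6533°.
Δφ = -13.8333 − 62.8821 = -76.7154°.
a = sin²(Δφ/2) + cos φ₁ · cos φ₂ · sin²(Δλ/2) = 0.406920.
c = 2·atan2(√a, √(1−a)) = 1.38354 rad → d = 6371·c ≈ 8814.55 km ≈ 4759.48 nmi.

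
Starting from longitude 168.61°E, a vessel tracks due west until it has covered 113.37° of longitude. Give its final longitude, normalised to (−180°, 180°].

55.24°E

Start at +168.61°; shift −113.37° → +55.24°.
+55.24° already lies in (−180°, 180°].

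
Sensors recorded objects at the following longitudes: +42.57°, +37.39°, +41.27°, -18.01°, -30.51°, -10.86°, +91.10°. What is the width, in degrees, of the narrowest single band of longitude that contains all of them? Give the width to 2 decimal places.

Sort the longitudes: -30.51°, -18.01°, -10.86°, +37.39°, +41.27°, +42.57°, +91.10°.
Eastward gaps between consecutive values (wrapping around): 12.50°, 7.15°, 48.25°, 3.88°, 1.30°, 48.53°, 238.39°.
Largest gap = 238.39° ⇒ minimal covering band is its complement: 360° − 238.39° = 121.61°.
Band runs from -30.51° eastward to +91.10°.

121.61°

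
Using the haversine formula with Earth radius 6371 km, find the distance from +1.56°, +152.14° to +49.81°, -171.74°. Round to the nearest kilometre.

6359 km

Δλ = -171.74 − 152.14 = -323.88°; wrapped into (−180°, 180°]: 36.12°.
Δφ = 49.81 − 1.56 = 48.25°.
a = sin²(Δφ/2) + cos φ₁ · cos φ₂ · sin²(Δλ/2) = 0.229057.
c = 2·atan2(√a, √(1−a)) = 0.99812 rad → d = 6371·c ≈ 6359.00 km.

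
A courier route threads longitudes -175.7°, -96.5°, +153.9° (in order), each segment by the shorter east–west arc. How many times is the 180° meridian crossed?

1

Leg 1: -175.7° → -96.5°, shortest Δλ = 79.2° (east) — does not cross 180°.
Leg 2: -96.5° → +153.9°, shortest Δλ = -109.6° (west) — crosses 180°.
Total crossings: 1.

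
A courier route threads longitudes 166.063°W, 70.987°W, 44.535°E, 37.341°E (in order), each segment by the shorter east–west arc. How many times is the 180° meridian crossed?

Leg 1: -166.063° → -70.987°, shortest Δλ = 95.076° (east) — does not cross 180°.
Leg 2: -70.987° → +44.535°, shortest Δλ = 115.522° (east) — does not cross 180°.
Leg 3: +44.535° → +37.341°, shortest Δλ = -7.194° (west) — does not cross 180°.
Total crossings: 0.

0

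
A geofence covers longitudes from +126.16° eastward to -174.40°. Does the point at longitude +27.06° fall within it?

No

Band width going east from +126.16° to -174.40°: ((-174.40 − 126.16) mod 360) = 59.44°.
Offset of +27.06° east of the west edge: ((27.06 − 126.16) mod 360) = 260.90°.
260.90° > 59.44° ⇒ outside.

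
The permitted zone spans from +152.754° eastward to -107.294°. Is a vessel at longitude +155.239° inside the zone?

Yes

Band width going east from +152.754° to -107.294°: ((-107.294 − 152.754) mod 360) = 99.952°.
Offset of +155.239° east of the west edge: ((155.239 − 152.754) mod 360) = 2.485°.
2.485° ≤ 99.952° ⇒ inside.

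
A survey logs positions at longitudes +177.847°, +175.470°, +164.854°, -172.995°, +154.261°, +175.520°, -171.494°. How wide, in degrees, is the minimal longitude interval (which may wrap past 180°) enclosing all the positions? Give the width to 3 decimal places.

34.245°

Sort the longitudes: -172.995°, -171.494°, +154.261°, +164.854°, +175.470°, +175.520°, +177.847°.
Eastward gaps between consecutive values (wrapping around): 1.501°, 325.755°, 10.593°, 10.616°, 0.050°, 2.327°, 9.158°.
Largest gap = 325.755° ⇒ minimal covering band is its complement: 360° − 325.755° = 34.245°.
Band runs from +154.261° eastward to -171.494°, crossing the antimeridian.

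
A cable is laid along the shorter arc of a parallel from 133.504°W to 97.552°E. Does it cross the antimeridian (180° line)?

Naïve |97.552 − -133.504| = 231.056° > 180°, so the shorter arc goes the other way round — across 180°.
Signed shortest Δλ = ((97.552 − -133.504 + 180) mod 360) − 180 = -128.944°.
Going west by 128.944° from -133.504° passes through 180° before reaching +97.552°.

Yes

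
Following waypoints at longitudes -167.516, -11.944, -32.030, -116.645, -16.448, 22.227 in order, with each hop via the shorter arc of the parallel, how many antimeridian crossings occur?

0

Leg 1: -167.516° → -11.944°, shortest Δλ = 155.572° (east) — does not cross 180°.
Leg 2: -11.944° → -32.030°, shortest Δλ = -20.086° (west) — does not cross 180°.
Leg 3: -32.030° → -116.645°, shortest Δλ = -84.615° (west) — does not cross 180°.
Leg 4: -116.645° → -16.448°, shortest Δλ = 100.197° (east) — does not cross 180°.
Leg 5: -16.448° → +22.227°, shortest Δλ = 38.675° (east) — does not cross 180°.
Total crossings: 0.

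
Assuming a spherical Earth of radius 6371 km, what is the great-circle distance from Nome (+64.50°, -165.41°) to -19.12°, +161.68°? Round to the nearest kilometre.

Δλ = 161.68 − -165.41 = 327.09°; wrapped into (−180°, 180°]: -32.91°.
Δφ = -19.12 − 64.50 = -83.62°.
a = sin²(Δφ/2) + cos φ₁ · cos φ₂ · sin²(Δλ/2) = 0.477077.
c = 2·atan2(√a, √(1−a)) = 1.52493 rad → d = 6371·c ≈ 9715.35 km.

9715 km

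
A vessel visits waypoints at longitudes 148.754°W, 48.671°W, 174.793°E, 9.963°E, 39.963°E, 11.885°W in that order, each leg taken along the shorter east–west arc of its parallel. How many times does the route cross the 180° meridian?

Leg 1: -148.754° → -48.671°, shortest Δλ = 100.083° (east) — does not cross 180°.
Leg 2: -48.671° → +174.793°, shortest Δλ = -136.536° (west) — crosses 180°.
Leg 3: +174.793° → +9.963°, shortest Δλ = -164.83° (west) — does not cross 180°.
Leg 4: +9.963° → +39.963°, shortest Δλ = 30.0° (east) — does not cross 180°.
Leg 5: +39.963° → -11.885°, shortest Δλ = -51.848° (west) — does not cross 180°.
Total crossings: 1.

1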